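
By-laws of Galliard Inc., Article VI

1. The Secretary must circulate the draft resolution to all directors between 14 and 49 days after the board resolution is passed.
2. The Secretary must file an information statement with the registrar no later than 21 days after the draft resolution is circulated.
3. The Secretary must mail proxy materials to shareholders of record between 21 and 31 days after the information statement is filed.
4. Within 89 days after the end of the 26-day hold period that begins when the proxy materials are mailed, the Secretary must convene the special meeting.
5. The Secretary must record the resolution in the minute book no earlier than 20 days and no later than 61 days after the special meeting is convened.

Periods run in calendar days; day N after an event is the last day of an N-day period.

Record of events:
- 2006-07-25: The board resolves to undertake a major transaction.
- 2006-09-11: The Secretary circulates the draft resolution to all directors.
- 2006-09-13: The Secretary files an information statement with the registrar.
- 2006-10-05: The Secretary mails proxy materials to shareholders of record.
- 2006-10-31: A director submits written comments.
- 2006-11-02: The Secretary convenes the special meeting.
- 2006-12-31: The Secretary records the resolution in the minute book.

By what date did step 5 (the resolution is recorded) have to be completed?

2007-01-02

Step 5 runs from 2006-11-02, when the special meeting is convened. The window is 20–61 days after 2006-11-02; it closes on 2007-01-02.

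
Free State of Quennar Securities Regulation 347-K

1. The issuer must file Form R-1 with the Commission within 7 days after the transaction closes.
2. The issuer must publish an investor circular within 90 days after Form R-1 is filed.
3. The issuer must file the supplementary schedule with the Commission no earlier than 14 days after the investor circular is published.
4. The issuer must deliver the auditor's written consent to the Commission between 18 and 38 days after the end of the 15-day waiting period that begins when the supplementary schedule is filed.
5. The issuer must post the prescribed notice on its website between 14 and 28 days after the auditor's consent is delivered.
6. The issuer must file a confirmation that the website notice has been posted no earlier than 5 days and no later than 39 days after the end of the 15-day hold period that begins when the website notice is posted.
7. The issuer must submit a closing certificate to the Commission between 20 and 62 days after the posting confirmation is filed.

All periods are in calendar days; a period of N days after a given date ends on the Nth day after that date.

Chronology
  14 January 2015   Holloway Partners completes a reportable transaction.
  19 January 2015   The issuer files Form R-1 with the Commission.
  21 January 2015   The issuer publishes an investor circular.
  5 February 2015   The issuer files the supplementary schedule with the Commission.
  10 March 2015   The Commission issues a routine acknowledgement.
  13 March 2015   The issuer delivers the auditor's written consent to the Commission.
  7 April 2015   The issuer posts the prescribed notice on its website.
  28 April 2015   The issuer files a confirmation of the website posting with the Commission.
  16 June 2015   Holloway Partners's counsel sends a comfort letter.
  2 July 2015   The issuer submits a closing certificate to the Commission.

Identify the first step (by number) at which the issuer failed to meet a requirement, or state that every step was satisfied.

Step 1 — counting 7 days from 14 January 2015 (when the transaction closes) gives a deadline of 21 January 2015; completed 19 January 2015, before the deadline.
Step 2 — counting 90 days from 19 January 2015 (when Form R-1 is filed) gives a deadline of 19 April 2015; completed 21 January 2015, before the deadline.
Step 3 — must wait 14 days from 21 January 2015 (when the investor circular is published), so not before 4 February 2015; done 5 February 2015 — permitted.
Step 4 — 18 and 38 days from 20 February 2015 (end of the 15-day waiting period, which began when the supplementary schedule is filed on 5 February 2015) are 10 March 2015 and 30 March 2015 respectively; done 13 March 2015, which is between those dates.
Step 5 — 14 and 28 days from 13 March 2015 (when the auditor's consent is delivered) are 27 March 2015 and 10 April 2015 respectively; done 7 April 2015, which is between those dates.
Step 6 — 5 and 39 days from 22 April 2015 (end of the 15-day hold period, which began when the website notice is posted on 7 April 2015) are 27 April 2015 and 31 May 2015 respectively; done 28 April 2015 — within the window.
Step 7 — 20 and 62 days from 28 April 2015 (when the posting confirmation is filed) are 18 May 2015 and 29 June 2015 respectively; 2 July 2015 is 3 days past the end of the window.

Step 7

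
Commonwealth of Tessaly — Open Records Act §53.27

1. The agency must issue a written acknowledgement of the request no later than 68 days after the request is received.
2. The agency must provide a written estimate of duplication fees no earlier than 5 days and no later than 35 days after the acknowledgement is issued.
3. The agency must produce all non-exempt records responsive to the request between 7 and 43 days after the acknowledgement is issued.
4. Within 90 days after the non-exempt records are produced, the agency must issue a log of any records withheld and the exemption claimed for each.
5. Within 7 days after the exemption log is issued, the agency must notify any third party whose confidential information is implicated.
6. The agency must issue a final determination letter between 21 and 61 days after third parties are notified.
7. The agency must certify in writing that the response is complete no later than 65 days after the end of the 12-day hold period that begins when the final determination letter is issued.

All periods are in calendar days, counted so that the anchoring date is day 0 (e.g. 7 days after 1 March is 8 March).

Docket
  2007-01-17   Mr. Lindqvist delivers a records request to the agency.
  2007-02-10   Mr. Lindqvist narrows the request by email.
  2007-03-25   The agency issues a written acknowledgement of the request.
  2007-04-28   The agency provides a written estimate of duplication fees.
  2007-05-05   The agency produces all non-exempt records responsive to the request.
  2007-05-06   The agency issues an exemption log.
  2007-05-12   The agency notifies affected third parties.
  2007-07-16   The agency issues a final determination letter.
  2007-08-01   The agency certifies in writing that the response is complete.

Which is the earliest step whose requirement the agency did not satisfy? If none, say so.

Step 1 — counting 68 days from 2007-01-17 (when the request is received) gives a deadline of 2007-03-26; done 2007-03-25 — timely.
Step 2 — 5 and 35 days from 2007-03-25 (when the acknowledgement is issued) are 2007-03-30 and 2007-04-29 respectively; done 2007-04-28 — within the window.
Step 3 — 7 and 43 days from 2007-03-25 (when the acknowledgement is issued) are 2007-04-01 and 2007-05-07 respectively; 2007-05-05 falls inside that range.
Step 4 — counting 90 days from 2007-05-05 (when the non-exempt records are produced) gives a deadline of 2007-08-03; completed 2007-05-06, before the deadline.
Step 5 — counting 7 days from 2007-05-06 (when the exemption log is issued) gives a deadline of 2007-05-13; completed 2007-05-12, before the deadline.
Step 6 — 21 and 61 days from 2007-05-12 (when third parties are notified) are 2007-06-02 and 2007-07-12 respectively; 2007-07-16 is 4 days past the end of the window.

Step 6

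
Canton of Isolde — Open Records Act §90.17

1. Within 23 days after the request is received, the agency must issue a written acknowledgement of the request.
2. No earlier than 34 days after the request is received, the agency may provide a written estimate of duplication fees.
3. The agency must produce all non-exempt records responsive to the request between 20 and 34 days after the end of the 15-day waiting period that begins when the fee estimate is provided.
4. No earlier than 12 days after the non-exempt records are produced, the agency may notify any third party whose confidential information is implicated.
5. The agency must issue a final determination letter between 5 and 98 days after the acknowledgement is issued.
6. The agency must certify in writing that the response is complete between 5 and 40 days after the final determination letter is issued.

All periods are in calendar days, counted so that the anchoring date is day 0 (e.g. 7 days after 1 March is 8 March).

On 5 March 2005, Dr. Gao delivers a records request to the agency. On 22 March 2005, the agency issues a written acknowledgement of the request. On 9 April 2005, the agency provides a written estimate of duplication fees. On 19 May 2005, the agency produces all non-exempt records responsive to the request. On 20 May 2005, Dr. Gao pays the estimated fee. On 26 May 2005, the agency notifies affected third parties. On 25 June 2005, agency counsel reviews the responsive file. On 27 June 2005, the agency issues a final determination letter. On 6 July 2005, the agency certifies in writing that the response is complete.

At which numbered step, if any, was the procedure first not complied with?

Step 4

Step 1 — counting 23 days from 5 March 2005 (when the request is received) gives a deadline of 28 March 2005; 22 March 2005 is within that limit.
Step 2 — must wait 34 days from 5 March 2005 (when the request is received), so not before 8 April 2005; done 9 April 2005 — permitted.
Step 3 — 20 and 34 days from 24 April 2005 (end of the 15-day waiting period, which began when the fee estimate is provided on 9 April 2005) are 14 May 2005 and 28 May 2005 respectively; 19 May 2005 falls inside that range.
Step 4 — must wait 12 days from 19 May 2005 (when the non-exempt records are produced), so not before 31 May 2005; 26 May 2005 is 5 days before the earliest permitted date.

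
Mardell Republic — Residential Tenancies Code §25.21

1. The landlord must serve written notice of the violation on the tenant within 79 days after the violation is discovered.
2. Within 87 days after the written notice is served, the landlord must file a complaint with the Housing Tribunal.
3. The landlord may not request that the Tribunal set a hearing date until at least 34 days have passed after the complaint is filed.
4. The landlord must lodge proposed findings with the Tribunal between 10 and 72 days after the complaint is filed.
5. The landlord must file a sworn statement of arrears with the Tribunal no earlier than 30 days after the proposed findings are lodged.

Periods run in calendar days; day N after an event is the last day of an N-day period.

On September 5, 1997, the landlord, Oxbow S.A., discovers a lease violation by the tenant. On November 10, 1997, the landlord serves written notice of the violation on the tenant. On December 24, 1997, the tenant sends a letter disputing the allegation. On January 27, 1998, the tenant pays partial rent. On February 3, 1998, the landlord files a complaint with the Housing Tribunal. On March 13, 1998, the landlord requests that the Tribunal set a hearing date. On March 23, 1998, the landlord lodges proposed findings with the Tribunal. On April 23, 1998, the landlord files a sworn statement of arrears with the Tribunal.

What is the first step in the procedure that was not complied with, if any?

None — every step was satisfied

Step 1: 79 days after September 5, 1997 (when the violation is discovered) is November 23, 1997; completed November 10, 1997, before the deadline.
Step 2: 87 days after November 10, 1997 (when the written notice is served) is February 5, 1998; done February 3, 1998 — timely.
Step 3: the earliest permitted date is 34 days after February 3, 1998 (when the complaint is filed), i.e. March 9, 1998; March 13, 1998 is on or after that date.
Step 4: the window is 10–72 days after February 3, 1998 (when the complaint is filed), so February 13, 1998 through April 16, 1998; done March 23, 1998 — within the window.
Step 5: the earliest permitted date is 30 days after March 23, 1998 (when the proposed findings are lodged), i.e. April 22, 1998; April 23, 1998 is on or after that date.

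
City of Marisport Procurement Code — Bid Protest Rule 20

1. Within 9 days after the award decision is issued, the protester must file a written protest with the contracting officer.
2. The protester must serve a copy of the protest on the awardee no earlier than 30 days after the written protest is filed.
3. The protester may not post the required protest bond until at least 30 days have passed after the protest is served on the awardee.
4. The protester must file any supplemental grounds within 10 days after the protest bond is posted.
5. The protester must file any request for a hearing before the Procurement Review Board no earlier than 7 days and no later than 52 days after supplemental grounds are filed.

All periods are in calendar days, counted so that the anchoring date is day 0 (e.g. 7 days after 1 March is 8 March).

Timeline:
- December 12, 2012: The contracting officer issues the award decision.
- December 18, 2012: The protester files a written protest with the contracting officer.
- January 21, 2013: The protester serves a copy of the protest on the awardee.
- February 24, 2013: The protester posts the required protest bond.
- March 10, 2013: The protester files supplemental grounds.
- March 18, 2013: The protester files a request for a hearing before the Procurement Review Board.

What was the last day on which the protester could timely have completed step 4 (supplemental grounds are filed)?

Step 4 runs from February 24, 2013, when the protest bond is posted. 10 days after February 24, 2013 is March 6, 2013.

March 6, 2013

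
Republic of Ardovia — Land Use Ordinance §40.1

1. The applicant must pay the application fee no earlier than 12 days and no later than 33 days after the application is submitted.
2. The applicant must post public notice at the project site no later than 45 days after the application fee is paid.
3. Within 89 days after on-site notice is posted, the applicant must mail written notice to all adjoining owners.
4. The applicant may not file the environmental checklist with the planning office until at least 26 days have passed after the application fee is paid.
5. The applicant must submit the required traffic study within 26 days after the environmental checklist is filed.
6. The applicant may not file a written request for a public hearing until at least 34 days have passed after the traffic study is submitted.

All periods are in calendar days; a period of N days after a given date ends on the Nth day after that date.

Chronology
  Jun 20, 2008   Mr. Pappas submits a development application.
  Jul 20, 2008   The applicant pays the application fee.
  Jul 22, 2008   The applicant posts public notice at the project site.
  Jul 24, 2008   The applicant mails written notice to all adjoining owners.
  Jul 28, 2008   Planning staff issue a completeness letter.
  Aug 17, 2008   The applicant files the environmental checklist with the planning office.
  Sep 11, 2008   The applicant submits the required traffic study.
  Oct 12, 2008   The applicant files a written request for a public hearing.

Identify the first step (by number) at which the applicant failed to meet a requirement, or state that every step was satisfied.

Step 1 — 12 and 33 days from Jun 20, 2008 (when the application is submitted) are Jul 2, 2008 and Jul 23, 2008 respectively; Jul 20, 2008 falls inside that range.
Step 2 — counting 45 days from Jul 20, 2008 (when the application fee is paid) gives a deadline of Sep 3, 2008; Jul 22, 2008 is within that limit.
Step 3 — counting 89 days from Jul 22, 2008 (when on-site notice is posted) gives a deadline of Oct 19, 2008; done Jul 24, 2008 — timely.
Step 4 — must wait 26 days from Jul 20, 2008 (when the application fee is paid), so not before Aug 15, 2008; done Aug 17, 2008 — permitted.
Step 5 — counting 26 days from Aug 17, 2008 (when the environmental checklist is filed) gives a deadline of Sep 12, 2008; done Sep 11, 2008 — timely.
Step 6 — must wait 34 days from Sep 11, 2008 (when the traffic study is submitted), so not before Oct 15, 2008; Oct 12, 2008 is 3 days before the earliest permitted date.
Later steps need not be reached.

Step 6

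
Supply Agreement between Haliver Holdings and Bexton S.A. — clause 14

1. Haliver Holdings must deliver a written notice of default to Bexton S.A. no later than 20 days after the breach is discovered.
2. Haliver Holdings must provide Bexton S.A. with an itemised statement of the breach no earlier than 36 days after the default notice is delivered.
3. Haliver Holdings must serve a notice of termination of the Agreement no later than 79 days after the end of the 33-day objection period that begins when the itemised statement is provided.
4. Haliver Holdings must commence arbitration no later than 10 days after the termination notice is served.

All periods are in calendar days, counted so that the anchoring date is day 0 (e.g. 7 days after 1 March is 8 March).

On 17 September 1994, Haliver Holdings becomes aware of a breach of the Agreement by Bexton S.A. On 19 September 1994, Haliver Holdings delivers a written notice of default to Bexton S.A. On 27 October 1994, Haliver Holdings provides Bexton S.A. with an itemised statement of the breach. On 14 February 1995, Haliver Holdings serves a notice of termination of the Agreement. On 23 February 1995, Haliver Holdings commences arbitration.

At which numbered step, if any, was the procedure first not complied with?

None — every step was satisfied

Step 1 — counting 20 days from 17 September 1994 (when the breach is discovered) gives a deadline of 7 October 1994; done 19 September 1994 — timely.
Step 2 — must wait 36 days from 19 September 1994 (when the default notice is delivered), so not before 25 October 1994; done 27 October 1994, after the minimum wait.
Step 3 — counting 79 days from 29 November 1994 (end of the 33-day objection period, which began when the itemised statement is provided on 27 October 1994) gives a deadline of 16 February 1995; completed 14 February 1995, before the deadline.
Step 4 — counting 10 days from 14 February 1995 (when the termination notice is served) gives a deadline of 24 February 1995; 23 February 1995 is within that limit.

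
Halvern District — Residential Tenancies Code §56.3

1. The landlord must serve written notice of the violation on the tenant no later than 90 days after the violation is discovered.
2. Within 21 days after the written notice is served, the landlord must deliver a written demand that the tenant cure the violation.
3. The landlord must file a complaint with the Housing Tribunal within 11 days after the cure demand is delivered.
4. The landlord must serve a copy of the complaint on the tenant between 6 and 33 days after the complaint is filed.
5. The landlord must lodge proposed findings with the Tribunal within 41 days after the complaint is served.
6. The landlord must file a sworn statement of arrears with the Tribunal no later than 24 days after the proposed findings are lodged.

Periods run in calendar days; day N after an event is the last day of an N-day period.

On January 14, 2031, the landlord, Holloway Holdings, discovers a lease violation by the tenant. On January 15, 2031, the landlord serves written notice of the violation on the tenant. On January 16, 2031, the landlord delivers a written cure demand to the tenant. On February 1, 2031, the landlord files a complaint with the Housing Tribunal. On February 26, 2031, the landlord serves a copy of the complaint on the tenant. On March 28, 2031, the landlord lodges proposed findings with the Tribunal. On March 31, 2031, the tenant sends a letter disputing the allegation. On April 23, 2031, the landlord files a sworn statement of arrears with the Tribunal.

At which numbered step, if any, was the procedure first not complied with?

Step 1 — counting 90 days from January 14, 2031 (when the violation is discovered) gives a deadline of April 14, 2031; completed January 15, 2031, before the deadline.
Step 2 — counting 21 days from January 15, 2031 (when the written notice is served) gives a deadline of February 5, 2031; January 16, 2031 is within that limit.
Step 3 — counting 11 days from January 16, 2031 (when the cure demand is delivered) gives a deadline of January 27, 2031; done February 1, 2031 — 5 days late.

Step 3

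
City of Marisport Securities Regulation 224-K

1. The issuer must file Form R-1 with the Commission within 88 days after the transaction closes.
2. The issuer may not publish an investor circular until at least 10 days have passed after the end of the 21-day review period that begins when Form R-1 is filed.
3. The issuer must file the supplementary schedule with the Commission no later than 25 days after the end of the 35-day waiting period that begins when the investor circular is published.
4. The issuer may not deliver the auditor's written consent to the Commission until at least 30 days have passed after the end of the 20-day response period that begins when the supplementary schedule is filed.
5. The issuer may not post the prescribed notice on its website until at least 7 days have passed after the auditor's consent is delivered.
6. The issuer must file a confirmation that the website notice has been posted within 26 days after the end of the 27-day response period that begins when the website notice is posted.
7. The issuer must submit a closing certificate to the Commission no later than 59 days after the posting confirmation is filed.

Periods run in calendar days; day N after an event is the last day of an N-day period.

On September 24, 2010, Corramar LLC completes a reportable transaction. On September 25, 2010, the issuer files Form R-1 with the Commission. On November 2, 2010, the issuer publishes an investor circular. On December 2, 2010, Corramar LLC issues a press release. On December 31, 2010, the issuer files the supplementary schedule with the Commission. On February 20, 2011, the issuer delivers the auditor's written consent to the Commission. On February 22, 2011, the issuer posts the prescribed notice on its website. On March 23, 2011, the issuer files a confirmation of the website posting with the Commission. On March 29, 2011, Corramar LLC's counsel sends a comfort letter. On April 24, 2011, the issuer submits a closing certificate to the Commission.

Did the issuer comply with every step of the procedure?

No

Step 1: 88 days after September 24, 2010 (when the transaction closes) is December 21, 2010; done September 25, 2010 — timely.
Step 2: the earliest permitted date is 10 days after October 16, 2010 (end of the 21-day review period, which began when Form R-1 is filed on September 25, 2010), i.e. October 26, 2010; done November 2, 2010 — permitted.
Step 3: 25 days after December 7, 2010 (end of the 35-day waiting period, which began when the investor circular is published on November 2, 2010) is January 1, 2011; December 31, 2010 is within that limit.
Step 4: the earliest permitted date is 30 days after January 20, 2011 (end of the 20-day response period, which began when the supplementary schedule is filed on December 31, 2010), i.e. February 19, 2011; done February 20, 2011, after the minimum wait.
Step 5: the earliest permitted date is 7 days after February 20, 2011 (when the auditor's consent is delivered), i.e. February 27, 2011; February 22, 2011 is 5 days before the earliest permitted date.
Later steps need not be reached.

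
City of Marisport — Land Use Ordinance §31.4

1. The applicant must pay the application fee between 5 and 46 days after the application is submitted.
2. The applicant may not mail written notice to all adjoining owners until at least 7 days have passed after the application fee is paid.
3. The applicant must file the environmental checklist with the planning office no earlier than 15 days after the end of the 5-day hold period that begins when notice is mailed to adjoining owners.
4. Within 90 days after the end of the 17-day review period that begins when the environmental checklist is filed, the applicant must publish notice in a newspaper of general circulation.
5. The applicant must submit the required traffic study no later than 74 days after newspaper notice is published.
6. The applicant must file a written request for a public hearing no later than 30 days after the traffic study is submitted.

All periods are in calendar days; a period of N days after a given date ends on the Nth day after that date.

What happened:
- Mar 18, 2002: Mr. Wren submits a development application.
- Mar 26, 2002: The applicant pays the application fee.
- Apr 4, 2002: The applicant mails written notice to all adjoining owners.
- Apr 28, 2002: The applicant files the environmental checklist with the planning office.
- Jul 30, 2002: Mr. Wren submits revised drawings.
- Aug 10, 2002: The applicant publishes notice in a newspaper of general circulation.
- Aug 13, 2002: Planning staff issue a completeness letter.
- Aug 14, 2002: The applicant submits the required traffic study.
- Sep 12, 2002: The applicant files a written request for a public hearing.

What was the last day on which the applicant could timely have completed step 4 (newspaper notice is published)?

Aug 13, 2002

The environmental checklist is filed on Apr 28, 2002; the 17-day review period therefore ends May 15, 2002, and step 4 runs from that date. 90 days after May 15, 2002 is Aug 13, 2002.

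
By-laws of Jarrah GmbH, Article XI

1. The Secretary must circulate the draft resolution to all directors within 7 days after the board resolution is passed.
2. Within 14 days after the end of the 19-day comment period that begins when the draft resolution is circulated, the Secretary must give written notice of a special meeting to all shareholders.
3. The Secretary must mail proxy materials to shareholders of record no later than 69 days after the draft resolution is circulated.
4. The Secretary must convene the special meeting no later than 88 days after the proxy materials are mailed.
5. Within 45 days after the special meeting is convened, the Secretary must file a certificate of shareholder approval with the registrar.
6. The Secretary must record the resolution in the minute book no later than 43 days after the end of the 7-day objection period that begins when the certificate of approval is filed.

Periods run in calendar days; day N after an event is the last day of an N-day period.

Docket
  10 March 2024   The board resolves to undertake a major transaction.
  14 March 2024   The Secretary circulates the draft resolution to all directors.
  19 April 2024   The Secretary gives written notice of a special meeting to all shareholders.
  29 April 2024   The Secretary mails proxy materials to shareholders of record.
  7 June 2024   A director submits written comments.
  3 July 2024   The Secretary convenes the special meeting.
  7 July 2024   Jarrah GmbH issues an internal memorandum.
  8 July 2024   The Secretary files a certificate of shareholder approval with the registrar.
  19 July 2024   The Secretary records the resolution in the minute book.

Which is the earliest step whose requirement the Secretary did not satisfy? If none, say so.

Step 2

Step 1: 7 days after 10 March 2024 (when the board resolution is passed) is 17 March 2024; done 14 March 2024 — timely.
Step 2: 14 days after 2 April 2024 (end of the 19-day comment period, which began when the draft resolution is circulated on 14 March 2024) is 16 April 2024; not done until 19 April 2024, 3 days after the deadline.
No need to go further; step 2 was not satisfied.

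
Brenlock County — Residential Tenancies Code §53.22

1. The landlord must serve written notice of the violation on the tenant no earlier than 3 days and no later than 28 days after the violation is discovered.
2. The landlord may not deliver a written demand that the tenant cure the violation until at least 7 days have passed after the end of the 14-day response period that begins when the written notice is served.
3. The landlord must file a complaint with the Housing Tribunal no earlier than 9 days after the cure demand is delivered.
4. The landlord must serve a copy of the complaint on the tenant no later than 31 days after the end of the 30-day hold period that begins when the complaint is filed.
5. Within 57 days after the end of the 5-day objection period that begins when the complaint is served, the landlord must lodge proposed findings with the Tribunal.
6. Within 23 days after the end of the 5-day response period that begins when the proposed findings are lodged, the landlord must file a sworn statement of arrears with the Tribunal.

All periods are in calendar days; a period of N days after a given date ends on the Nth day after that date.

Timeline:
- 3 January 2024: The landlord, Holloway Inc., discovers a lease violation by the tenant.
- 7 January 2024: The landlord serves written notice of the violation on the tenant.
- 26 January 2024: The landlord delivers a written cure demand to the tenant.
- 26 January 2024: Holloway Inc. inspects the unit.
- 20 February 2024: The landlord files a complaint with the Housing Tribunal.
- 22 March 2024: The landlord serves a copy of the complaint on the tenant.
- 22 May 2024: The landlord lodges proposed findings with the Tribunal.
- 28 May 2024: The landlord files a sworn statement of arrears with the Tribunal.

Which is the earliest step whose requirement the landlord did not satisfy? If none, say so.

Step 2

Step 1: the window is 3–28 days after 3 January 2024 (when the violation is discovered), so 6 January 2024 through 31 January 2024; done 7 January 2024, which is between those dates.
Step 2: the earliest permitted date is 7 days after 21 January 2024 (end of the 14-day response period, which began when the written notice is served on 7 January 2024), i.e. 28 January 2024; 26 January 2024 is 2 days before the earliest permitted date.
Later steps need not be reached.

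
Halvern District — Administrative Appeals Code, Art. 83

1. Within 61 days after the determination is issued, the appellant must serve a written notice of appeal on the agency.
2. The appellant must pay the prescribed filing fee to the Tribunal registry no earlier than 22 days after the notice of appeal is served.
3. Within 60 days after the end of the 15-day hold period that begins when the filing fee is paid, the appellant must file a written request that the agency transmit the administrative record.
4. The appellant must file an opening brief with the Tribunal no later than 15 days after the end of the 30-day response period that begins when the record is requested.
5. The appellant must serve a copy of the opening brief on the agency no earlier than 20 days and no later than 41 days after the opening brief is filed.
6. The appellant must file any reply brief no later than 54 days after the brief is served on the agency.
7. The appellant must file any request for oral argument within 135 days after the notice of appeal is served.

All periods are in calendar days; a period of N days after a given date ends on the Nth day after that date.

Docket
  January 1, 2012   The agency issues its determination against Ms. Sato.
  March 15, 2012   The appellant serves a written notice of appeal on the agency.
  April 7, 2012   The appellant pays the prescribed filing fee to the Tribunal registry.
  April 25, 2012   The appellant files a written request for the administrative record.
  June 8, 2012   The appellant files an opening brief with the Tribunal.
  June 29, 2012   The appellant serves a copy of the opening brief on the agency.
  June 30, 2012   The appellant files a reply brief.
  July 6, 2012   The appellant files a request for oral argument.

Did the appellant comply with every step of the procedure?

No

(1) due by January 1, 2012 + 61 days = March 2, 2012; done March 15, 2012 — 13 days late.
That is the first point of non-compliance.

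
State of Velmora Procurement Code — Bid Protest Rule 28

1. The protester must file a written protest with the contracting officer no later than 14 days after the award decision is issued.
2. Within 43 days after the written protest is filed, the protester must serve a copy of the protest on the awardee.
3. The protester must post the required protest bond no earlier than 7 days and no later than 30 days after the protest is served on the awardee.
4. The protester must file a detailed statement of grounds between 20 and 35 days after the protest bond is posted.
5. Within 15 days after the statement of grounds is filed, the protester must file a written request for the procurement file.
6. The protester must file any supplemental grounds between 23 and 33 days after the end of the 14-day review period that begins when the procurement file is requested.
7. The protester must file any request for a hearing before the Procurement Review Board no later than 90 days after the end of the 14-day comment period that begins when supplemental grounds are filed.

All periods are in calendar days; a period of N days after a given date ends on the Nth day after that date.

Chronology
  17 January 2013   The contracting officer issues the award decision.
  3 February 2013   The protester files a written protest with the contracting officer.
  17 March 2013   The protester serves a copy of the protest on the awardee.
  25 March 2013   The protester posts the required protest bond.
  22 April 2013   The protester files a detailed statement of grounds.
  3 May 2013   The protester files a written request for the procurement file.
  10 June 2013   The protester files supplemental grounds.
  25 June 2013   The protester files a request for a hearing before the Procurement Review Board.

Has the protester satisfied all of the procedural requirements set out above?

(1) due by 17 January 2013 + 14 days = 31 January 2013; 3 February 2013 misses that deadline by 3 days.

No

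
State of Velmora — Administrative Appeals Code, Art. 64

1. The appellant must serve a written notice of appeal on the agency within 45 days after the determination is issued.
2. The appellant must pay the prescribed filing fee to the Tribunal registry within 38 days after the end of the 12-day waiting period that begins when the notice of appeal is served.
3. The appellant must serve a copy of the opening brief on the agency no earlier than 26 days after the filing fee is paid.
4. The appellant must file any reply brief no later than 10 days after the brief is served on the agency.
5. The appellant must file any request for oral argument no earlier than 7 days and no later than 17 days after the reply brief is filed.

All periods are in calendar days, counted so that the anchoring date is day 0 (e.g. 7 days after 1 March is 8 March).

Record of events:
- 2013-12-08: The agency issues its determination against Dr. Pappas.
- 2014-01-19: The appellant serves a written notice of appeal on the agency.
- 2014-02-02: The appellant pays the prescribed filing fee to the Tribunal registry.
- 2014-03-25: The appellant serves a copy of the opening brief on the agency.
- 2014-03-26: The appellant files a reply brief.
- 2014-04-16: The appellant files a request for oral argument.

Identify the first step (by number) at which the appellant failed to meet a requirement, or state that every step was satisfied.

Step 5

(1) due by 2013-12-08 + 45 days = 2014-01-22; completed 2014-01-19, before the deadline.
(2) due by 2014-01-31 + 38 days = 2014-03-10; done 2014-02-02 — timely.
(3) permitted from 2014-02-02 + 26 days = 2014-02-28 onward; done 2014-03-25 — permitted.
(4) due by 2014-03-25 + 10 days = 2014-04-04; done 2014-03-26 — timely.
(5) the permitted window runs from 2014-03-26 + 7 = 2014-04-02 to 2014-03-26 + 17 = 2014-04-12; 2014-04-16 is 4 days past the end of the window.
The analysis stops there.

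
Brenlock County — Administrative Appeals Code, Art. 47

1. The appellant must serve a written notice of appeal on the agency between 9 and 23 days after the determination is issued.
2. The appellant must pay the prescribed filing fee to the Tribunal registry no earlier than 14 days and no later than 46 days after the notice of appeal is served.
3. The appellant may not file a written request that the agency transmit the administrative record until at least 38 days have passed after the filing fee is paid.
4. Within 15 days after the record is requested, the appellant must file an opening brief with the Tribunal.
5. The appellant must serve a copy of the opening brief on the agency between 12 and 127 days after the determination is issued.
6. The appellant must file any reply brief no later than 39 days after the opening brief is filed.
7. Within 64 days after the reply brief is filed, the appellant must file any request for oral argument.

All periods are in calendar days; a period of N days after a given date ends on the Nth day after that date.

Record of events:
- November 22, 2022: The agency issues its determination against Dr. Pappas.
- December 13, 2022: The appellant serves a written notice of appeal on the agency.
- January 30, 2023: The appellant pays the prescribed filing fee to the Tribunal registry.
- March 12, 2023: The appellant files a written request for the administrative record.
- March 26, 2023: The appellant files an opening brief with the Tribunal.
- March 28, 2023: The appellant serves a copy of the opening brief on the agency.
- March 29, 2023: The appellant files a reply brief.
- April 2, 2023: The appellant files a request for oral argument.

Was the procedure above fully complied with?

(1) the permitted window runs from November 22, 2022 + 9 = December 1, 2022 to November 22, 2022 + 23 = December 15, 2022; December 13, 2022 falls inside that range.
(2) the permitted window runs from December 13, 2022 + 14 = December 27, 2022 to December 13, 2022 + 46 = January 28, 2023; January 30, 2023 is 2 days past the end of the window.
The analysis stops there.

No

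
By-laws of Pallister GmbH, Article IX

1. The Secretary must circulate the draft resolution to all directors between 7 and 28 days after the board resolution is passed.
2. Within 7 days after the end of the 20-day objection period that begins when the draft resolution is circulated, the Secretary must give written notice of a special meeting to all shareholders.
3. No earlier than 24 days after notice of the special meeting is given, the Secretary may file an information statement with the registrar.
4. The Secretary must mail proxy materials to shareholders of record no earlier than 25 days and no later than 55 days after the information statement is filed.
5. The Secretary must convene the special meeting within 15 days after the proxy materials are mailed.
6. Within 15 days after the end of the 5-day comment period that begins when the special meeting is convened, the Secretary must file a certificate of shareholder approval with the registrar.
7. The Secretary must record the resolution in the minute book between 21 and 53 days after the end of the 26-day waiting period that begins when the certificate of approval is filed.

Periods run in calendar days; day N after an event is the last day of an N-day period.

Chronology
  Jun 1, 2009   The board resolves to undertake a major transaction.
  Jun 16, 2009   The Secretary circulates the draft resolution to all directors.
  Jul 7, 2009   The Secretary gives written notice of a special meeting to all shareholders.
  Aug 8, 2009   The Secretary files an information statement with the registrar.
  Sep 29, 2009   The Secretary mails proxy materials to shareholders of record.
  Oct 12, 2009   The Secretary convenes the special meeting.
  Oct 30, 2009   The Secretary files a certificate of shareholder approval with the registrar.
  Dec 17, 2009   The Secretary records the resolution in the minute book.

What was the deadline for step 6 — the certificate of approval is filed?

The special meeting is convened on Oct 12, 2009; the 5-day comment period therefore ends Oct 17, 2009, and step 6 runs from that date. 15 days after Oct 17, 2009 is Nov 1, 2009.

Nov 1, 2009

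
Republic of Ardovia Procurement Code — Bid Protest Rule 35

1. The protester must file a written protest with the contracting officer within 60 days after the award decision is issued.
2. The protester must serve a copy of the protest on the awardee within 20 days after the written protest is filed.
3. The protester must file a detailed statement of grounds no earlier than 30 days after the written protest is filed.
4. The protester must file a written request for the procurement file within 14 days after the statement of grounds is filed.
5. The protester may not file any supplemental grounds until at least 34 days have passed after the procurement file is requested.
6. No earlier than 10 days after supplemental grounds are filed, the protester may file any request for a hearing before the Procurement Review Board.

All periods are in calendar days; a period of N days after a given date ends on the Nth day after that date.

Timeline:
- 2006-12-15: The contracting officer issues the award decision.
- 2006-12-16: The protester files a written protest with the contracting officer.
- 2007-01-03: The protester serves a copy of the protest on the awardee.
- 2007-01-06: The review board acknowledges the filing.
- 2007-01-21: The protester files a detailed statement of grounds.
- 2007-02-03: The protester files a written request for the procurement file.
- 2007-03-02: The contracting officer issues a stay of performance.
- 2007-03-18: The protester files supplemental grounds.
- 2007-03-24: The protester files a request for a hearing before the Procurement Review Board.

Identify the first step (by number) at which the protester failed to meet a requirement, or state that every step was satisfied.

Step 6

Step 1 — counting 60 days from 2006-12-15 (when the award decision is issued) gives a deadline of 2007-02-13; done 2006-12-16 — timely.
Step 2 — counting 20 days from 2006-12-16 (when the written protest is filed) gives a deadline of 2007-01-05; done 2007-01-03 — timely.
Step 3 — must wait 30 days from 2006-12-16 (when the written protest is filed), so not before 2007-01-15; 2007-01-21 is on or after that date.
Step 4 — counting 14 days from 2007-01-21 (when the statement of grounds is filed) gives a deadline of 2007-02-04; 2007-02-03 is within that limit.
Step 5 — must wait 34 days from 2007-02-03 (when the procurement file is requested), so not before 2007-03-09; done 2007-03-18, after the minimum wait.
Step 6 — must wait 10 days from 2007-03-18 (when supplemental grounds are filed), so not before 2007-03-28; acted on 2007-03-24, 4 days prematurely.
Later steps need not be reached.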